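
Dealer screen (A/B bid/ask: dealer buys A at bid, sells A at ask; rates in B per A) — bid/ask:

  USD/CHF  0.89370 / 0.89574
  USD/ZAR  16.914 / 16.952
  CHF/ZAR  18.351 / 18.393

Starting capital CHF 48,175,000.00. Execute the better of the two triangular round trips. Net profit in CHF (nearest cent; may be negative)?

Best loop CHF → USD → ZAR → CHF:
CHF 48,175,000.00 ÷ 0.89574 (buy USD at ask) = USD 53,782,347.56
USD 53,782,347.56 × 16.914 (sell USD at bid) = ZAR 909,674,626.57
ZAR 909,674,626.57 ÷ 18.393 (buy CHF at ask) = CHF 49,457,653.81

Net profit: CHF 1,282,653.81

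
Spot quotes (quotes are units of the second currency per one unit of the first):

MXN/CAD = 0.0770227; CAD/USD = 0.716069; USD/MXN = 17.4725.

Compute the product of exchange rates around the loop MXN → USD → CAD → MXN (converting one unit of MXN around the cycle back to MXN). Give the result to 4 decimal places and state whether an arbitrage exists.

Around MXN → USD → CAD → MXN: 1 ÷ 17.4725 ÷ 0.716069 ÷ 0.0770227 = 1.037699
Product > 1; profitable direction is MXN → USD → CAD → MXN.

1.0377 (arbitrage exists)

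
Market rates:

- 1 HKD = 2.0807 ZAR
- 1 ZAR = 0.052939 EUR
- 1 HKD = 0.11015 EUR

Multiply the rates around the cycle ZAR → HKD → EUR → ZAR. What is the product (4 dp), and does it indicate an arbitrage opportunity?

1.0000 (no arbitrage)

Around ZAR → HKD → EUR → ZAR: 1 ÷ 2.0807 × 0.11015 ÷ 0.052939 = 0.999998
Product ≈ 1 (deviation 0.000%, within rounding noise).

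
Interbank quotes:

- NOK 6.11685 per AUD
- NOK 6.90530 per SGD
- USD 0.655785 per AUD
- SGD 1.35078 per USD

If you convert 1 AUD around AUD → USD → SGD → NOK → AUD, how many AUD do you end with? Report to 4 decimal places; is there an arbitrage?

1.0000 (no arbitrage)

Around AUD → USD → SGD → NOK → AUD: 1 × 0.655785 × 1.35078 × 6.90530 ÷ 6.11685 = 1.000002
Product ≈ 1 (deviation 0.000%, within rounding noise).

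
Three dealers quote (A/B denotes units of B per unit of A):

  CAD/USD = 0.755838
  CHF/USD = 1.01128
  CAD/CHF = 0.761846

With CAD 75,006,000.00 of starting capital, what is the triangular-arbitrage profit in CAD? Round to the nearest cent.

Profit: CAD 1,449,000.08

Profitable loop is CAD → CHF → USD → CAD:
CAD 75,006,000.00 × 0.761846 = CHF 57,143,021.08
CHF 57,143,021.08 × 1.01128 = USD 57,787,594.35
USD 57,787,594.35 ÷ 0.755838 = CAD 76,455,000.08
Profit = CAD 76,455,000.08 − CAD 75,006,000.00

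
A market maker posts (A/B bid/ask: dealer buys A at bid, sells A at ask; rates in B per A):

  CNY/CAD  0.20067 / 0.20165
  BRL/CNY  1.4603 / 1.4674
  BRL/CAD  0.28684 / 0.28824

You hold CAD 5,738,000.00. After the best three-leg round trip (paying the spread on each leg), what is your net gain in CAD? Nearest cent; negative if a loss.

Net profit: CAD 95,521.87

Best loop CAD → BRL → CNY → CAD:
CAD 5,738,000.00 ÷ 0.28824 (buy BRL at ask) = BRL 19,907,021.93
BRL 19,907,021.93 × 1.4603 (sell BRL at bid) = CNY 29,070,224.12
CNY 29,070,224.12 × 0.20067 (sell CNY at bid) = CAD 5,833,521.87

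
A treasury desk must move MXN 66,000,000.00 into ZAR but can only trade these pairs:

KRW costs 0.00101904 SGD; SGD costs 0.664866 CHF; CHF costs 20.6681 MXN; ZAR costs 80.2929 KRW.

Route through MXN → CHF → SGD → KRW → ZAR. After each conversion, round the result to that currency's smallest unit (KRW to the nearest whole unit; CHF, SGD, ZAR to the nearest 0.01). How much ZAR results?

MXN 66,000,000.00 ÷ 20.6681 = CHF 3,193,326.91
CHF 3,193,326.91 ÷ 0.664866 = SGD 4,802,963.17
SGD 4,802,963.17 ÷ 0.00101904 = KRW 4,713,223,397
KRW 4,713,223,397 ÷ 80.2929 = ZAR 58,700,375.71

ZAR 58,700,375.71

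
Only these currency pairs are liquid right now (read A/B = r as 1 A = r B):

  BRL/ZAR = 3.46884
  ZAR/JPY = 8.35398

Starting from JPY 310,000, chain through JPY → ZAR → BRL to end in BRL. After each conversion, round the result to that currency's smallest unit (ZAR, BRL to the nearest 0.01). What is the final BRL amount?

JPY 310,000 ÷ 8.35398 = ZAR 37,108.06
ZAR 37,108.06 ÷ 3.46884 = BRL 10,697.54

BRL 10,697.54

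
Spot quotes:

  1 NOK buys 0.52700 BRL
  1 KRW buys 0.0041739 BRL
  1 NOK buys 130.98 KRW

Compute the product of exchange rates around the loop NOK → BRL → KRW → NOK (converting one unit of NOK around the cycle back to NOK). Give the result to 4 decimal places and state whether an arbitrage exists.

Around NOK → BRL → KRW → NOK: 1 × 0.52700 ÷ 0.0041739 ÷ 130.98 = 0.963970
Product < 1; profitable direction is NOK → KRW → BRL → NOK.

0.9640 (arbitrage exists)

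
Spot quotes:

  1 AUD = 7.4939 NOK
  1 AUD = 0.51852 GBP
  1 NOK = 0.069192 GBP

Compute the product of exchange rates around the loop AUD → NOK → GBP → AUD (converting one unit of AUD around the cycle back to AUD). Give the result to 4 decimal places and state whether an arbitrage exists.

1.0000 (no arbitrage)

Around AUD → NOK → GBP → AUD: 1 × 7.4939 × 0.069192 ÷ 0.51852 = 0.999996
Product ≈ 1 (deviation 0.000%, within rounding noise).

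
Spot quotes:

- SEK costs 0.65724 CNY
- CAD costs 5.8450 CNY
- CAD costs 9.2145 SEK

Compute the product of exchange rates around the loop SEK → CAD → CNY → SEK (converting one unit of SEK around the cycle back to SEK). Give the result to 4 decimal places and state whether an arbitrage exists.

0.9651 (arbitrage exists)

Around SEK → CAD → CNY → SEK: 1 ÷ 9.2145 × 5.8450 ÷ 0.65724 = 0.965137
Product < 1; profitable direction is SEK → CNY → CAD → SEK.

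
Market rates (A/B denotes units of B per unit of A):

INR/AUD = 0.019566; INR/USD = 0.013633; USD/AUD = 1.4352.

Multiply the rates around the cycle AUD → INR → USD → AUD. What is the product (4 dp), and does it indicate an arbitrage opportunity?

Around AUD → INR → USD → AUD: 1 ÷ 0.019566 × 0.013633 × 1.4352 = 1.000004
Product ≈ 1 (deviation 0.000%, within rounding noise).

1.0000 (no arbitrage)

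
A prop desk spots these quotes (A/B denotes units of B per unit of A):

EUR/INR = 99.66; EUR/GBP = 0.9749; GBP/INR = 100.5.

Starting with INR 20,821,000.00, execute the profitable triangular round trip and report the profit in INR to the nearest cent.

Profit: INR 357,555.47

Profitable loop is INR → GBP → EUR → INR:
INR 20,821,000.00 ÷ 100.5 = GBP 207,174.13
GBP 207,174.13 ÷ 0.9749 = EUR 212,508.08
EUR 212,508.08 × 99.66 = INR 21,178,555.47
Profit = INR 21,178,555.47 − INR 20,821,000.00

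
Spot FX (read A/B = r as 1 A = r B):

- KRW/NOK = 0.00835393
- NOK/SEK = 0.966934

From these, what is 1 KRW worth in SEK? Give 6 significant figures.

1 KRW × 0.00835393 = 0.00835393 NOK
0.00835393 NOK × 0.966934 = 0.0080777 SEK

KRW/SEK = 0.00807770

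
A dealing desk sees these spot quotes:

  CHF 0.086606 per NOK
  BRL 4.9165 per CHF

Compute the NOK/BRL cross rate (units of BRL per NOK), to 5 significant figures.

NOK/BRL = 0.42580

1 NOK × 0.086606 = 0.086606 CHF
0.086606 CHF × 4.9165 = 0.425798 BRL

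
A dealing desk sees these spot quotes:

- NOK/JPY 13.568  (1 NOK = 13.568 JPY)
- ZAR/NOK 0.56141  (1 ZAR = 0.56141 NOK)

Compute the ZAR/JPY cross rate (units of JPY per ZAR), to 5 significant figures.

ZAR/JPY = 7.6172

1 ZAR × 0.56141 = 0.56141 NOK
0.56141 NOK × 13.568 = 7.61721 JPY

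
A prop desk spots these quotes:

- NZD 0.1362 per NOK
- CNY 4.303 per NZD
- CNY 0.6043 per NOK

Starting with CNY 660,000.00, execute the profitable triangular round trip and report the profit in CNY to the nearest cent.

Profitable loop is CNY → NZD → NOK → CNY:
CNY 660,000.00 ÷ 4.303 = NZD 153,381.36
NZD 153,381.36 ÷ 0.1362 = NOK 1,126,148.03
NOK 1,126,148.03 × 0.6043 = CNY 680,531.26
Profit = CNY 680,531.26 − CNY 660,000.00

Profit: CNY 20,531.26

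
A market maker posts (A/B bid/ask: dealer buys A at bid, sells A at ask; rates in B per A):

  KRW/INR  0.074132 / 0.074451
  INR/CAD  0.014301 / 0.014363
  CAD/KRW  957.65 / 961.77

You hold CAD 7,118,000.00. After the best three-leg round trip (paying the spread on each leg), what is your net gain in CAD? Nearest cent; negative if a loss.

Net profit: CAD 108,648.32

Best loop CAD → KRW → INR → CAD:
CAD 7,118,000.00 × 957.65 (sell CAD at bid) = KRW 6,816,552,700
KRW 6,816,552,700 × 0.074132 (sell KRW at bid) = INR 505,324,684.76
INR 505,324,684.76 × 0.014301 (sell INR at bid) = CAD 7,226,648.32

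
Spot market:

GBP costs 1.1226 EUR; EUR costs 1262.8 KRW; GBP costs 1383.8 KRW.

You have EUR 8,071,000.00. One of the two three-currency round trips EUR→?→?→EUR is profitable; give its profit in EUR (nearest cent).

Profit: EUR 197,250.62

Profitable loop is EUR → KRW → GBP → EUR:
EUR 8,071,000.00 × 1262.8 = KRW 10,192,058,800
KRW 10,192,058,800 ÷ 1383.8 = GBP 7,365,268.68
GBP 7,365,268.68 × 1.1226 = EUR 8,268,250.62
Profit = EUR 8,268,250.62 − EUR 8,071,000.00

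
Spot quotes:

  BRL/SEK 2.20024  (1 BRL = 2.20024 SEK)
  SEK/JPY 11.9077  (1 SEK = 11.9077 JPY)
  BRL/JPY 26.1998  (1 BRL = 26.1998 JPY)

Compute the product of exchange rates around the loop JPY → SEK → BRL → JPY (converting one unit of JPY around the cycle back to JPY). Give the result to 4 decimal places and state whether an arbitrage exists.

1.0000 (no arbitrage)

Around JPY → SEK → BRL → JPY: 1 ÷ 11.9077 ÷ 2.20024 × 26.1998 = 1.000000
Product ≈ 1 (deviation 0.000%, within rounding noise).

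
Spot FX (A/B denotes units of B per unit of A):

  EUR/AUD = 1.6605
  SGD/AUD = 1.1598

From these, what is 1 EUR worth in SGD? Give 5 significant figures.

1 EUR × 1.6605 = 1.6605 AUD
1.6605 AUD ÷ 1.1598 = 1.43171 SGD

EUR/SGD = 1.4317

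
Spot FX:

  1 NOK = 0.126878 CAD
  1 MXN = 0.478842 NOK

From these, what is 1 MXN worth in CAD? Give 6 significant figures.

MXN/CAD = 0.0607545

1 MXN × 0.478842 = 0.478842 NOK
0.478842 NOK × 0.126878 = 0.0607545 CAD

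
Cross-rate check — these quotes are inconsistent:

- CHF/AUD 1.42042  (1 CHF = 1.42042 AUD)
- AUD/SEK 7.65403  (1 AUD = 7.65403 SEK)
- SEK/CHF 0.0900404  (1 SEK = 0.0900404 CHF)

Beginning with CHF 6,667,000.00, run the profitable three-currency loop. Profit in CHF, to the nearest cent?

Profitable loop is CHF → SEK → AUD → CHF:
CHF 6,667,000.00 ÷ 0.0900404 = SEK 74,044,540.01
SEK 74,044,540.01 ÷ 7.65403 = AUD 9,673,928.64
AUD 9,673,928.64 ÷ 1.42042 = CHF 6,810,611.39
Profit = CHF 6,810,611.39 − CHF 6,667,000.00

Profit: CHF 143,611.39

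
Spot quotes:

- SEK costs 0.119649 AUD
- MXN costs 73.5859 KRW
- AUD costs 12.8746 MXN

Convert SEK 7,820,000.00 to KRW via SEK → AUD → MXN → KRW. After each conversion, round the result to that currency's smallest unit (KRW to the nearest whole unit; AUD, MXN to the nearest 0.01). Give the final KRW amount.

KRW 886,429,452

SEK 7,820,000.00 × 0.119649 = AUD 935,655.18
AUD 935,655.18 × 12.8746 = MXN 12,046,186.18
MXN 12,046,186.18 × 73.5859 = KRW 886,429,452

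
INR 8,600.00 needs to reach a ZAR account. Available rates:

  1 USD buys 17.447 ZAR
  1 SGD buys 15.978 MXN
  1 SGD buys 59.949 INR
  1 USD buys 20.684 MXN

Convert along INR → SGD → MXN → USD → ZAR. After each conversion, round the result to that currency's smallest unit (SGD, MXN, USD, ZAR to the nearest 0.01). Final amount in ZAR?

ZAR 1,933.48

INR 8,600.00 ÷ 59.949 = SGD 143.46
SGD 143.46 × 15.978 = MXN 2,292.20
MXN 2,292.20 ÷ 20.684 = USD 110.82
USD 110.82 × 17.447 = ZAR 1,933.48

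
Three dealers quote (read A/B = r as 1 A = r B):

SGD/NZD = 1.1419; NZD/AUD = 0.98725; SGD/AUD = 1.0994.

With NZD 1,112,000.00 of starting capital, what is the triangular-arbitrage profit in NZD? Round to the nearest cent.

Profit: NZD 28,261.00

Profitable loop is NZD → AUD → SGD → NZD:
NZD 1,112,000.00 × 0.98725 = AUD 1,097,822.00
AUD 1,097,822.00 ÷ 1.0994 = SGD 998,564.67
SGD 998,564.67 × 1.1419 = NZD 1,140,261.00
Profit = NZD 1,140,261.00 − NZD 1,112,000.00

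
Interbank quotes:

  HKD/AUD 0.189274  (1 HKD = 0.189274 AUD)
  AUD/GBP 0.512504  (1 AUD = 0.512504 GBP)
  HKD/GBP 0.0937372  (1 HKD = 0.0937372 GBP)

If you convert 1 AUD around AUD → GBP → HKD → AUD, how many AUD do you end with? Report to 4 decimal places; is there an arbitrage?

1.0348 (arbitrage exists)

Around AUD → GBP → HKD → AUD: 1 × 0.512504 ÷ 0.0937372 × 0.189274 = 1.034847
Product > 1; profitable direction is AUD → GBP → HKD → AUD.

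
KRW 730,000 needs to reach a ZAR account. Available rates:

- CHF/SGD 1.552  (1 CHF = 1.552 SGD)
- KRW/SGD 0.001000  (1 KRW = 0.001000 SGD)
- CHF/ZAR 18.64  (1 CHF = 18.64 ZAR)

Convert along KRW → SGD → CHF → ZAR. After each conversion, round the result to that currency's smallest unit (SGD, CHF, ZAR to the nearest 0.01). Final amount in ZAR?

KRW 730,000 × 0.001000 = SGD 730.00
SGD 730.00 ÷ 1.552 = CHF 470.36
CHF 470.36 × 18.64 = ZAR 8,767.51

ZAR 8,767.51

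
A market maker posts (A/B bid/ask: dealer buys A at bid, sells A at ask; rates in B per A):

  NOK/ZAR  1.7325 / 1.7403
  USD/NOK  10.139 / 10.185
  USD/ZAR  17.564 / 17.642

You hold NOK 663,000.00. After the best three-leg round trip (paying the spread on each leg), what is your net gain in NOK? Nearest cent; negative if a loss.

Net result: NOK -2,863.00 (no profitable arbitrage after spreads)

Best loop NOK → ZAR → USD → NOK:
NOK 663,000.00 × 1.7325 (sell NOK at bid) = ZAR 1,148,647.50
ZAR 1,148,647.50 ÷ 17.642 (buy USD at ask) = USD 65,108.69
USD 65,108.69 × 10.139 (sell USD at bid) = NOK 660,137.00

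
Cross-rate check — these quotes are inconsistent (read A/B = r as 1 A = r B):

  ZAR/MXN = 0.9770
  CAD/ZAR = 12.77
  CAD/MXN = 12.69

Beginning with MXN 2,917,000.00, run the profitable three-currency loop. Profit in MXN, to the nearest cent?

Profit: MXN 49,966.14

Profitable loop is MXN → ZAR → CAD → MXN:
MXN 2,917,000.00 ÷ 0.9770 = ZAR 2,985,670.42
ZAR 2,985,670.42 ÷ 12.77 = CAD 233,803.48
CAD 233,803.48 × 12.69 = MXN 2,966,966.14
Profit = MXN 2,966,966.14 − MXN 2,917,000.00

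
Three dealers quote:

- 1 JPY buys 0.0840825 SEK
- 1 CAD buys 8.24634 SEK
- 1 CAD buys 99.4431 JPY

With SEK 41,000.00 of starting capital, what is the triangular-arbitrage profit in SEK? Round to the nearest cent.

Profitable loop is SEK → CAD → JPY → SEK:
SEK 41,000.00 ÷ 8.24634 = CAD 4,971.90
CAD 4,971.90 × 99.4431 = JPY 494,421
JPY 494,421 × 0.0840825 = SEK 41,572.19
Profit = SEK 41,572.19 − SEK 41,000.00

Profit: SEK 572.19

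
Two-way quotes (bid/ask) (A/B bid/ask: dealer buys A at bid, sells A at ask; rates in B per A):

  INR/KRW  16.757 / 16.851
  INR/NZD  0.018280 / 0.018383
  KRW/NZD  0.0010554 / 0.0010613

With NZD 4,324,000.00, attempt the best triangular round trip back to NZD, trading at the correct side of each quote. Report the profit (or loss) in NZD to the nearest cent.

Net profit: NZD 95,753.35

Best loop NZD → KRW → INR → NZD:
NZD 4,324,000.00 ÷ 0.0010613 (buy KRW at ask) = KRW 4,074,248,563
KRW 4,074,248,563 ÷ 16.851 (buy INR at ask) = INR 241,780,817.94
INR 241,780,817.94 × 0.018280 (sell INR at bid) = NZD 4,419,753.35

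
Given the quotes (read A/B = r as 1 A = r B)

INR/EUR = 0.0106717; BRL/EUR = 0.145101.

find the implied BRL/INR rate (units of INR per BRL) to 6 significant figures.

1 BRL × 0.145101 = 0.145101 EUR
0.145101 EUR ÷ 0.0106717 = 13.5968 INR

BRL/INR = 13.5968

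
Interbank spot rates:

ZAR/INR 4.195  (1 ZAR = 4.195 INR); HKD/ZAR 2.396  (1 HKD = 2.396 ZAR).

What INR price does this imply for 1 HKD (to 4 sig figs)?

HKD/INR = 10.05

1 HKD × 2.396 = 2.396 ZAR
2.396 ZAR × 4.195 = 10.0512 INR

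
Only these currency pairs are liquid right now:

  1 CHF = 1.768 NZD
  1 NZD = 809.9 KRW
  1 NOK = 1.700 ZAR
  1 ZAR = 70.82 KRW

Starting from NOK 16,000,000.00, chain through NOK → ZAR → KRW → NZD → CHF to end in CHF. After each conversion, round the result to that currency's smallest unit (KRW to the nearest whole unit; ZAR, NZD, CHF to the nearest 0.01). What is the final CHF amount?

CHF 1,345,275.29

NOK 16,000,000.00 × 1.700 = ZAR 27,200,000.00
ZAR 27,200,000.00 × 70.82 = KRW 1,926,304,000
KRW 1,926,304,000 ÷ 809.9 = NZD 2,378,446.72
NZD 2,378,446.72 ÷ 1.768 = CHF 1,345,275.29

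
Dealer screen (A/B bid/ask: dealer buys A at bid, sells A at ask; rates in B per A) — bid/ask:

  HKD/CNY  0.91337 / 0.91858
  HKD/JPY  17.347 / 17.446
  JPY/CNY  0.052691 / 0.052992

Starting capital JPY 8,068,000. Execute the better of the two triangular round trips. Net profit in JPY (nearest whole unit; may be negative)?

Net result: JPY -39,956 (no profitable arbitrage after spreads)

Best loop JPY → CNY → HKD → JPY:
JPY 8,068,000 × 0.052691 (sell JPY at bid) = CNY 425,110.99
CNY 425,110.99 ÷ 0.91858 (buy HKD at ask) = HKD 462,791.47
HKD 462,791.47 × 17.347 (sell HKD at bid) = JPY 8,028,044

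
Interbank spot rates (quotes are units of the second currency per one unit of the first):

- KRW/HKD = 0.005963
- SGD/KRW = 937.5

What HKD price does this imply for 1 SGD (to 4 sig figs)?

SGD/HKD = 5.590

1 SGD × 937.5 = 937.5 KRW
937.5 KRW × 0.005963 = 5.59031 HKD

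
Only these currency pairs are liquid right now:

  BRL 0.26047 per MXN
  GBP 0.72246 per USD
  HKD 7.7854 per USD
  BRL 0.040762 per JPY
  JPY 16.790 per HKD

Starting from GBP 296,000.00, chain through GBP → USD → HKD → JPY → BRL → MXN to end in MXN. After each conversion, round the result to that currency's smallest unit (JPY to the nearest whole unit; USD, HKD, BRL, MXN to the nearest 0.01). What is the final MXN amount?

GBP 296,000.00 ÷ 0.72246 = USD 409,711.26
USD 409,711.26 × 7.7854 = HKD 3,189,766.04
HKD 3,189,766.04 × 16.790 = JPY 53,556,172
JPY 53,556,172 × 0.040762 = BRL 2,183,056.68
BRL 2,183,056.68 ÷ 0.26047 = MXN 8,381,221.18

MXN 8,381,221.18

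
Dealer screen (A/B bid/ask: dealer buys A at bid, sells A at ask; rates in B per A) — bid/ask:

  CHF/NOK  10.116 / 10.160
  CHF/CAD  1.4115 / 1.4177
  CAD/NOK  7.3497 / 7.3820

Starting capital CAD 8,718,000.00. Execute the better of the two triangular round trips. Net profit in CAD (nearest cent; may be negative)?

Net profit: CAD 183,714.30

Best loop CAD → NOK → CHF → CAD:
CAD 8,718,000.00 × 7.3497 (sell CAD at bid) = NOK 64,074,684.60
NOK 64,074,684.60 ÷ 10.160 (buy CHF at ask) = CHF 6,306,563.44
CHF 6,306,563.44 × 1.4115 (sell CHF at bid) = CAD 8,901,714.30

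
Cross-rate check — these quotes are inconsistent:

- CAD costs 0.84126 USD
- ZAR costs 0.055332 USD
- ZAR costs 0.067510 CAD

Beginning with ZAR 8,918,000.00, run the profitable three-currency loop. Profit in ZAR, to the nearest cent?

Profit: ZAR 235,547.67

Profitable loop is ZAR → CAD → USD → ZAR:
ZAR 8,918,000.00 × 0.067510 = CAD 602,054.18
CAD 602,054.18 × 0.84126 = USD 506,484.10
USD 506,484.10 ÷ 0.055332 = ZAR 9,153,547.67
Profit = ZAR 9,153,547.67 − ZAR 8,918,000.00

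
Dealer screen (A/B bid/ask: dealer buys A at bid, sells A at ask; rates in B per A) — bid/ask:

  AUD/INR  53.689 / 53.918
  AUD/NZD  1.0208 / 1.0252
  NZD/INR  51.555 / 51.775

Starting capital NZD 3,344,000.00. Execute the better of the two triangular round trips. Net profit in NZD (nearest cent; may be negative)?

Best loop NZD → AUD → INR → NZD:
NZD 3,344,000.00 ÷ 1.0252 (buy AUD at ask) = AUD 3,261,802.58
AUD 3,261,802.58 × 53.689 (sell AUD at bid) = INR 175,122,918.45
INR 175,122,918.45 ÷ 51.775 (buy NZD at ask) = NZD 3,382,383.75

Net profit: NZD 38,383.75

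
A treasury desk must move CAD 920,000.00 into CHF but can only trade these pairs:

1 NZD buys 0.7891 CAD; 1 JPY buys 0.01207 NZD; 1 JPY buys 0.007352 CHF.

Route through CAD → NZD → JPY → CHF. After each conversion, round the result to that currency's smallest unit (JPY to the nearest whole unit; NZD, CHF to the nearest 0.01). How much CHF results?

CAD 920,000.00 ÷ 0.7891 = NZD 1,165,885.19
NZD 1,165,885.19 ÷ 0.01207 = JPY 96,593,636
JPY 96,593,636 × 0.007352 = CHF 710,156.41

CHF 710,156.41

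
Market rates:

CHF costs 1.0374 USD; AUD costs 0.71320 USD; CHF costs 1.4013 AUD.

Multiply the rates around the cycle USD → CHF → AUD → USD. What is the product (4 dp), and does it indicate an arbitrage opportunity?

Around USD → CHF → AUD → USD: 1 ÷ 1.0374 × 1.4013 × 0.71320 = 0.963377
Product < 1; profitable direction is USD → AUD → CHF → USD.

0.9634 (arbitrage exists)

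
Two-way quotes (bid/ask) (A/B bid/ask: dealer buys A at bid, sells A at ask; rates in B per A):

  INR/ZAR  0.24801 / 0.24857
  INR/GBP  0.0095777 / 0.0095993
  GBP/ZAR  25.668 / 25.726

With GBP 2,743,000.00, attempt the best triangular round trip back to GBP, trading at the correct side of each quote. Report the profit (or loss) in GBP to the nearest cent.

Best loop GBP → INR → ZAR → GBP:
GBP 2,743,000.00 ÷ 0.0095993 (buy INR at ask) = INR 285,750,002.60
INR 285,750,002.60 × 0.24801 (sell INR at bid) = ZAR 70,868,858.15
ZAR 70,868,858.15 ÷ 25.726 (buy GBP at ask) = GBP 2,754,756.21

Net profit: GBP 11,756.21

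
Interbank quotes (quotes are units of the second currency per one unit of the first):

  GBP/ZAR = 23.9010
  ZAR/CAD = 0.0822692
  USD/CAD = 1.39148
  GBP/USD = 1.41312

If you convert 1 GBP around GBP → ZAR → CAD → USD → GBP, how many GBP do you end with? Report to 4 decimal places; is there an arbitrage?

Around GBP → ZAR → CAD → USD → GBP: 1 × 23.9010 × 0.0822692 ÷ 1.39148 ÷ 1.41312 = 0.999994
Product ≈ 1 (deviation 0.001%, within rounding noise).

1.0000 (no arbitrage)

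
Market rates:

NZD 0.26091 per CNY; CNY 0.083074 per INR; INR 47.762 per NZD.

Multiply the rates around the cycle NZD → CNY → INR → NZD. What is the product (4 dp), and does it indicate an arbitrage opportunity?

Around NZD → CNY → INR → NZD: 1 ÷ 0.26091 ÷ 0.083074 ÷ 47.762 = 0.965966
Product < 1; profitable direction is NZD → INR → CNY → NZD.

0.9660 (arbitrage exists)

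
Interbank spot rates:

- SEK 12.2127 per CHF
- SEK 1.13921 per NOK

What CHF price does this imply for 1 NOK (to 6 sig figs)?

1 NOK × 1.13921 = 1.13921 SEK
1.13921 SEK ÷ 12.2127 = 0.0932808 CHF

NOK/CHF = 0.0932808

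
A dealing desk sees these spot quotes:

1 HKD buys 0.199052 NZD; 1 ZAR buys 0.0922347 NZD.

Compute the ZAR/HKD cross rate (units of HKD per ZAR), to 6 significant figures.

ZAR/HKD = 0.463370

1 ZAR × 0.0922347 = 0.0922347 NZD
0.0922347 NZD ÷ 0.199052 = 0.46337 HKD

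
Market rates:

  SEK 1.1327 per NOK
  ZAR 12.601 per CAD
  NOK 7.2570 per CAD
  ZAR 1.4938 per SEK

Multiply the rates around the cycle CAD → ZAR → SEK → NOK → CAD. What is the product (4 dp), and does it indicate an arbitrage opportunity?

Around CAD → ZAR → SEK → NOK → CAD: 1 × 12.601 ÷ 1.4938 ÷ 1.1327 ÷ 7.2570 = 1.026220
Product > 1; profitable direction is CAD → ZAR → SEK → NOK → CAD.

1.0262 (arbitrage exists)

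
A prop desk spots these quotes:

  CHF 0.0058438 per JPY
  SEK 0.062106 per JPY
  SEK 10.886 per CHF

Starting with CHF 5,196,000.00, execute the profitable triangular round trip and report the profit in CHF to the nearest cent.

Profit: CHF 126,298.86

Profitable loop is CHF → SEK → JPY → CHF:
CHF 5,196,000.00 × 10.886 = SEK 56,563,656.00
SEK 56,563,656.00 ÷ 0.062106 = JPY 910,759,927
JPY 910,759,927 × 0.0058438 = CHF 5,322,298.86
Profit = CHF 5,322,298.86 − CHF 5,196,000.00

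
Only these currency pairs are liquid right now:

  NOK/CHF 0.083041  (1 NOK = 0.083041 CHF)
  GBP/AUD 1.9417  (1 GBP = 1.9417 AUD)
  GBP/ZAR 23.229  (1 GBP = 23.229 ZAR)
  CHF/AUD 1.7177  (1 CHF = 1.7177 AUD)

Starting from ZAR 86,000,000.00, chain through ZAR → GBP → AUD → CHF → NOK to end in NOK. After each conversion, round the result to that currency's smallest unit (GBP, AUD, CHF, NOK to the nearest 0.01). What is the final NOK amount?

ZAR 86,000,000.00 ÷ 23.229 = GBP 3,702,268.72
GBP 3,702,268.72 × 1.9417 = AUD 7,188,695.17
AUD 7,188,695.17 ÷ 1.7177 = CHF 4,185,070.25
CHF 4,185,070.25 ÷ 0.083041 = NOK 50,397,637.91

NOK 50,397,637.91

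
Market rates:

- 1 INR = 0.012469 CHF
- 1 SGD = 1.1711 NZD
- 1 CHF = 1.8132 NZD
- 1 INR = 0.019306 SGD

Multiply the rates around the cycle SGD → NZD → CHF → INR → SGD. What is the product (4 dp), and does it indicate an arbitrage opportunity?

1.0000 (no arbitrage)

Around SGD → NZD → CHF → INR → SGD: 1 × 1.1711 ÷ 1.8132 ÷ 0.012469 × 0.019306 = 1.000021
Product ≈ 1 (deviation 0.002%, within rounding noise).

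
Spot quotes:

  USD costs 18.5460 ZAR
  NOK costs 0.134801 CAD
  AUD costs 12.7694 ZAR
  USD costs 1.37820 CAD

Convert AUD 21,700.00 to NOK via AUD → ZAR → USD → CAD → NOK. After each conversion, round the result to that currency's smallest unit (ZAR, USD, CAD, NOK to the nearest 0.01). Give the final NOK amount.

NOK 152,756.29

AUD 21,700.00 × 12.7694 = ZAR 277,095.98
ZAR 277,095.98 ÷ 18.5460 = USD 14,941.01
USD 14,941.01 × 1.37820 = CAD 20,591.70
CAD 20,591.70 ÷ 0.134801 = NOK 152,756.29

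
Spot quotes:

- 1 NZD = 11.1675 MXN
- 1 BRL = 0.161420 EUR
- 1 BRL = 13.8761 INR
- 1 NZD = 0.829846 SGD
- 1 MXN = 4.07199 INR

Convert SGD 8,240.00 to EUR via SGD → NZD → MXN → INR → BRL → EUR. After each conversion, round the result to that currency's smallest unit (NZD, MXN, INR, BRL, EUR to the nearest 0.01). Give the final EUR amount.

EUR 5,252.69

SGD 8,240.00 ÷ 0.829846 = NZD 9,929.55
NZD 9,929.55 × 11.1675 = MXN 110,888.25
MXN 110,888.25 × 4.07199 = INR 451,535.85
INR 451,535.85 ÷ 13.8761 = BRL 32,540.54
BRL 32,540.54 × 0.161420 = EUR 5,252.69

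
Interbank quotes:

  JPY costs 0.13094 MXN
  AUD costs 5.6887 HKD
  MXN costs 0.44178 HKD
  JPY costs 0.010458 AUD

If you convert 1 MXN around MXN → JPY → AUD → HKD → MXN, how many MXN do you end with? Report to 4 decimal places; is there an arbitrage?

Around MXN → JPY → AUD → HKD → MXN: 1 ÷ 0.13094 × 0.010458 × 5.6887 ÷ 0.44178 = 1.028450
Product > 1; profitable direction is MXN → JPY → AUD → HKD → MXN.

1.0285 (arbitrage exists)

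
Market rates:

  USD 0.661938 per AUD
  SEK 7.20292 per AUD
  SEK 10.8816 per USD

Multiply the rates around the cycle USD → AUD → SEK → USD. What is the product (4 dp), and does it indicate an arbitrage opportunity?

1.0000 (no arbitrage)

Around USD → AUD → SEK → USD: 1 ÷ 0.661938 × 7.20292 ÷ 10.8816 = 0.999997
Product ≈ 1 (deviation 0.000%, within rounding noise).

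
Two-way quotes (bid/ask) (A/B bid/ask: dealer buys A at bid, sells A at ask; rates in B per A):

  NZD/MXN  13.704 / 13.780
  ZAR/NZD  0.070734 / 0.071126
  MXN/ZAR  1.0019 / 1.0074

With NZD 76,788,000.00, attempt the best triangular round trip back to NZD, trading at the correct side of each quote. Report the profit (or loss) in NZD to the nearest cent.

Net profit: NZD 982,305.81

Best loop NZD → ZAR → MXN → NZD:
NZD 76,788,000.00 ÷ 0.071126 (buy ZAR at ask) = ZAR 1,079,605,207.66
ZAR 1,079,605,207.66 ÷ 1.0074 (buy MXN at ask) = MXN 1,071,674,814.04
MXN 1,071,674,814.04 ÷ 13.780 (buy NZD at ask) = NZD 77,770,305.81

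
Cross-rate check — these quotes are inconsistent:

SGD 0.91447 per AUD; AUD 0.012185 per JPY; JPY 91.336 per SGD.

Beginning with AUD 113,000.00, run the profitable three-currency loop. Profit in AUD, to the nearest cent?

Profit: AUD 2,004.66

Profitable loop is AUD → SGD → JPY → AUD:
AUD 113,000.00 × 0.91447 = SGD 103,335.11
SGD 103,335.11 × 91.336 = JPY 9,438,216
JPY 9,438,216 × 0.012185 = AUD 115,004.66
Profit = AUD 115,004.66 − AUD 113,000.00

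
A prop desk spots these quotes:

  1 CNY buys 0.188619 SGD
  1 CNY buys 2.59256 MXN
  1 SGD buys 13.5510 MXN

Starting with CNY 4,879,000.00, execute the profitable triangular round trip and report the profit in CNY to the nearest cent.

Profitable loop is CNY → MXN → SGD → CNY:
CNY 4,879,000.00 × 2.59256 = MXN 12,649,100.24
MXN 12,649,100.24 ÷ 13.5510 = SGD 933,444.04
SGD 933,444.04 ÷ 0.188619 = CNY 4,948,833.60
Profit = CNY 4,948,833.60 − CNY 4,879,000.00

Profit: CNY 69,833.60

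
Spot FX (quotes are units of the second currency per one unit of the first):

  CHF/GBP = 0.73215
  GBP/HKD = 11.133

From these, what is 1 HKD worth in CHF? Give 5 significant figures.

1 HKD ÷ 11.133 = 0.089823 GBP
0.089823 GBP ÷ 0.73215 = 0.122684 CHF

HKD/CHF = 0.12268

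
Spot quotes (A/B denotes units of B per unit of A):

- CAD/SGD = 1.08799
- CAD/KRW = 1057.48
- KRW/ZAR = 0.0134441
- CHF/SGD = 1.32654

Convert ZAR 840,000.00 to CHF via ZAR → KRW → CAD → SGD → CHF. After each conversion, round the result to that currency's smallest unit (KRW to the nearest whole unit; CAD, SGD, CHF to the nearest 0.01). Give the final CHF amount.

CHF 48,459.62

ZAR 840,000.00 ÷ 0.0134441 = KRW 62,480,940
KRW 62,480,940 ÷ 1057.48 = CAD 59,084.75
CAD 59,084.75 × 1.08799 = SGD 64,283.62
SGD 64,283.62 ÷ 1.32654 = CHF 48,459.62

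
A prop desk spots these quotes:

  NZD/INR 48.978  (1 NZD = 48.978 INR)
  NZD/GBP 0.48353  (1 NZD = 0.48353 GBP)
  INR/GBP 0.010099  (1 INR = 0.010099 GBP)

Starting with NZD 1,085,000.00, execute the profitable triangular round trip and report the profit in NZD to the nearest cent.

Profit: NZD 24,904.81

Profitable loop is NZD → INR → GBP → NZD:
NZD 1,085,000.00 × 48.978 = INR 53,141,130.00
INR 53,141,130.00 × 0.010099 = GBP 536,672.27
GBP 536,672.27 ÷ 0.48353 = NZD 1,109,904.81
Profit = NZD 1,109,904.81 − NZD 1,085,000.00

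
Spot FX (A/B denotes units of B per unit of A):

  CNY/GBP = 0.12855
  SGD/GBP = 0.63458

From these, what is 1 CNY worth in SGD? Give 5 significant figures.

CNY/SGD = 0.20257

1 CNY × 0.12855 = 0.12855 GBP
0.12855 GBP ÷ 0.63458 = 0.202575 SGD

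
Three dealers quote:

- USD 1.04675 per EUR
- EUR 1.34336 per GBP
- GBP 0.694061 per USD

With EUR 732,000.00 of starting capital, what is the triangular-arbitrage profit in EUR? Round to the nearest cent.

Profit: EUR 18,029.00

Profitable loop is EUR → GBP → USD → EUR:
EUR 732,000.00 ÷ 1.34336 = GBP 544,902.33
GBP 544,902.33 ÷ 0.694061 = USD 785,092.86
USD 785,092.86 ÷ 1.04675 = EUR 750,029.00
Profit = EUR 750,029.00 − EUR 732,000.00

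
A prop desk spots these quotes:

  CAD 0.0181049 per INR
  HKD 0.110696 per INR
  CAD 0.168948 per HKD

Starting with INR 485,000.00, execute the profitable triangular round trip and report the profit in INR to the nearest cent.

Profitable loop is INR → HKD → CAD → INR:
INR 485,000.00 × 0.110696 = HKD 53,687.56
HKD 53,687.56 × 0.168948 = CAD 9,070.41
CAD 9,070.41 ÷ 0.0181049 = INR 500,991.77
Profit = INR 500,991.77 − INR 485,000.00

Profit: INR 15,991.77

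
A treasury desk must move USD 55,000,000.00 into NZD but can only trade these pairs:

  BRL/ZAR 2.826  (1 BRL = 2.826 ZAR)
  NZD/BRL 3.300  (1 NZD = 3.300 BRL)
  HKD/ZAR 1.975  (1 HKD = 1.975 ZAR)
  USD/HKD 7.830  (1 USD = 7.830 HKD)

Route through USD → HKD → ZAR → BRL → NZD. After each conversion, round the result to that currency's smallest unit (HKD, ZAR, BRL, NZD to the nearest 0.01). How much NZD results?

NZD 91,202,229.30

USD 55,000,000.00 × 7.830 = HKD 430,650,000.00
HKD 430,650,000.00 × 1.975 = ZAR 850,533,750.00
ZAR 850,533,750.00 ÷ 2.826 = BRL 300,967,356.69
BRL 300,967,356.69 ÷ 3.300 = NZD 91,202,229.30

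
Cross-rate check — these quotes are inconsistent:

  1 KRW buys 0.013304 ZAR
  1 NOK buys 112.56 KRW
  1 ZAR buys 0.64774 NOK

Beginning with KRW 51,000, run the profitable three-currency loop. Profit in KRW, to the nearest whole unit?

Profitable loop is KRW → NOK → ZAR → KRW:
KRW 51,000 ÷ 112.56 = NOK 453.09
NOK 453.09 ÷ 0.64774 = ZAR 699.50
ZAR 699.50 ÷ 0.013304 = KRW 52,578
Profit = KRW 52,578 − KRW 51,000

Profit: KRW 1,578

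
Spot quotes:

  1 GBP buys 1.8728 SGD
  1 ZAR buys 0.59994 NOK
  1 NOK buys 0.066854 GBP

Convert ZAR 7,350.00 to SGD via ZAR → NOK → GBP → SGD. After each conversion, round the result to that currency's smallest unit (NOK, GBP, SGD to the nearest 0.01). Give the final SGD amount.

SGD 552.10

ZAR 7,350.00 × 0.59994 = NOK 4,409.56
NOK 4,409.56 × 0.066854 = GBP 294.80
GBP 294.80 × 1.8728 = SGD 552.10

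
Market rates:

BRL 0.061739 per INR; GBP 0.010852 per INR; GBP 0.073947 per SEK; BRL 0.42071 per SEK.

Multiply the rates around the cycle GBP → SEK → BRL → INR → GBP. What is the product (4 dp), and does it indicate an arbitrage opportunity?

Around GBP → SEK → BRL → INR → GBP: 1 ÷ 0.073947 × 0.42071 ÷ 0.061739 × 0.010852 = 1.000029
Product ≈ 1 (deviation 0.003%, within rounding noise).

1.0000 (no arbitrage)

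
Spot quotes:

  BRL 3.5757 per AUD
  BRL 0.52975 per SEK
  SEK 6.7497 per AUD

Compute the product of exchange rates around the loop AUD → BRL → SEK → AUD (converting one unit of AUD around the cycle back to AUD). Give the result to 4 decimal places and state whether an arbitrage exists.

Around AUD → BRL → SEK → AUD: 1 × 3.5757 ÷ 0.52975 ÷ 6.7497 = 1.000013
Product ≈ 1 (deviation 0.001%, within rounding noise).

1.0000 (no arbitrage)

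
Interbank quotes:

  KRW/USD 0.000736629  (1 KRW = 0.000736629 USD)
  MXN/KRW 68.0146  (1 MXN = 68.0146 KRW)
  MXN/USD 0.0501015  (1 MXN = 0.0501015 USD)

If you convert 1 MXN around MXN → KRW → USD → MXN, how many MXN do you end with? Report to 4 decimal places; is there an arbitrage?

1.0000 (no arbitrage)

Around MXN → KRW → USD → MXN: 1 × 68.0146 × 0.000736629 ÷ 0.0501015 = 1.000001
Product ≈ 1 (deviation 0.000%, within rounding noise).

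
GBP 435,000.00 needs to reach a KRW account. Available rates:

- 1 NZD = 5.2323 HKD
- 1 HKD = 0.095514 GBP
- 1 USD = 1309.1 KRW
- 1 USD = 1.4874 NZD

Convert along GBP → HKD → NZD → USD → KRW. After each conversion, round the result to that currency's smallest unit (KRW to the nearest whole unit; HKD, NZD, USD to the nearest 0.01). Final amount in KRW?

KRW 766,080,895

GBP 435,000.00 ÷ 0.095514 = HKD 4,554,306.18
HKD 4,554,306.18 ÷ 5.2323 = NZD 870,421.46
NZD 870,421.46 ÷ 1.4874 = USD 585,196.62
USD 585,196.62 × 1309.1 = KRW 766,080,895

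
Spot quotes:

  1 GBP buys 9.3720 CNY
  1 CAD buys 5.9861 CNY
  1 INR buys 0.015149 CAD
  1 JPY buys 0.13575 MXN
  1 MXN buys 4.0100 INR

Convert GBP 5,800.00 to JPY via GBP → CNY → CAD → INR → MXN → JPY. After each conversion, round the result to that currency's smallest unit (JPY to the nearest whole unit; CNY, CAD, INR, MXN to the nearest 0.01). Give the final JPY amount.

GBP 5,800.00 × 9.3720 = CNY 54,357.60
CNY 54,357.60 ÷ 5.9861 = CAD 9,080.64
CAD 9,080.64 ÷ 0.015149 = INR 599,421.74
INR 599,421.74 ÷ 4.0100 = MXN 149,481.73
MXN 149,481.73 ÷ 0.13575 = JPY 1,101,155

JPY 1,101,155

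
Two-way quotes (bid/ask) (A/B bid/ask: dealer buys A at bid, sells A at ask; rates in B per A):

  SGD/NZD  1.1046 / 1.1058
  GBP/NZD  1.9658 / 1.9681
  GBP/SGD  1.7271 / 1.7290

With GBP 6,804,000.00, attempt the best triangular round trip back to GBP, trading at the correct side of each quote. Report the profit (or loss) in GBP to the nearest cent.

Best loop GBP → NZD → SGD → GBP:
GBP 6,804,000.00 × 1.9658 (sell GBP at bid) = NZD 13,375,303.20
NZD 13,375,303.20 ÷ 1.1058 (buy SGD at ask) = SGD 12,095,589.80
SGD 12,095,589.80 ÷ 1.7290 (buy GBP at ask) = GBP 6,995,714.17

Net profit: GBP 191,714.17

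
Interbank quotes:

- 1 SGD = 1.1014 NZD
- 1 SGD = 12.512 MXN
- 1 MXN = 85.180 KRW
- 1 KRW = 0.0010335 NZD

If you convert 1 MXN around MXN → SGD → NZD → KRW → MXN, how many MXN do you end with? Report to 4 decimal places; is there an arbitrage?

0.9999 (no arbitrage)

Around MXN → SGD → NZD → KRW → MXN: 1 ÷ 12.512 × 1.1014 ÷ 0.0010335 ÷ 85.180 = 0.999931
Product ≈ 1 (deviation 0.007%, within rounding noise).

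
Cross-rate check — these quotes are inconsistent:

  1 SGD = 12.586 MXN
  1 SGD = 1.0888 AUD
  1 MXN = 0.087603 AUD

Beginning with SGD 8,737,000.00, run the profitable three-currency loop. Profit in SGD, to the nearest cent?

Profit: SGD 110,507.31

Profitable loop is SGD → MXN → AUD → SGD:
SGD 8,737,000.00 × 12.586 = MXN 109,963,882.00
MXN 109,963,882.00 × 0.087603 = AUD 9,633,165.95
AUD 9,633,165.95 ÷ 1.0888 = SGD 8,847,507.31
Profit = SGD 8,847,507.31 − SGD 8,737,000.00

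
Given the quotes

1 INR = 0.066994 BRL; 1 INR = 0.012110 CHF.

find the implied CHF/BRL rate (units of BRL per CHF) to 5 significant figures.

1 CHF ÷ 0.012110 = 82.5764 INR
82.5764 INR × 0.066994 = 5.53212 BRL

CHF/BRL = 5.5321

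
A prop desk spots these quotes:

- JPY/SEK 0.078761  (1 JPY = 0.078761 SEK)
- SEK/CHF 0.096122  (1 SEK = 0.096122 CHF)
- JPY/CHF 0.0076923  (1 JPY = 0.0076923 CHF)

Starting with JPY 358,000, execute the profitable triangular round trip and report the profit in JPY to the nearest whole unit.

Profit: JPY 5,752

Profitable loop is JPY → CHF → SEK → JPY:
JPY 358,000 × 0.0076923 = CHF 2,753.84
CHF 2,753.84 ÷ 0.096122 = SEK 28,649.46
SEK 28,649.46 ÷ 0.078761 = JPY 363,752
Profit = JPY 363,752 − JPY 358,000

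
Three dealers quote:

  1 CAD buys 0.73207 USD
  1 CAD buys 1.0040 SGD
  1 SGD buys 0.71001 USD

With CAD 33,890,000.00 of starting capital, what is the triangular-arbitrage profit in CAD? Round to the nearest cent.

Profitable loop is CAD → USD → SGD → CAD:
CAD 33,890,000.00 × 0.73207 = USD 24,809,852.30
USD 24,809,852.30 ÷ 0.71001 = SGD 34,942,961.79
SGD 34,942,961.79 ÷ 1.0040 = CAD 34,803,746.80
Profit = CAD 34,803,746.80 − CAD 33,890,000.00

Profit: CAD 913,746.80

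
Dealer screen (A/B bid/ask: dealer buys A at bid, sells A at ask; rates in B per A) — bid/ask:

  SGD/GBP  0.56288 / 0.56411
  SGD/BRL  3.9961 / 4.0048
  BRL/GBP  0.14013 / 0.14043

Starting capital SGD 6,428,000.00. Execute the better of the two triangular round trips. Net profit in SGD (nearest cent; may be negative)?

Best loop SGD → GBP → BRL → SGD:
SGD 6,428,000.00 × 0.56288 (sell SGD at bid) = GBP 3,618,192.64
GBP 3,618,192.64 ÷ 0.14043 (buy BRL at ask) = BRL 25,765,097.49
BRL 25,765,097.49 ÷ 4.0048 (buy SGD at ask) = SGD 6,433,554.11

Net profit: SGD 5,554.11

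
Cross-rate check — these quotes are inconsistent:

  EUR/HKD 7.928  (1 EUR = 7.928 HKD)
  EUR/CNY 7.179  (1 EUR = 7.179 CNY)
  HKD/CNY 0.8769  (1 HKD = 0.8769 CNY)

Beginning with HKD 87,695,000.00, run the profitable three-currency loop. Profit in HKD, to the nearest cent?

Profitable loop is HKD → EUR → CNY → HKD:
HKD 87,695,000.00 ÷ 7.928 = EUR 11,061,427.85
EUR 11,061,427.85 × 7.179 = CNY 79,409,990.54
CNY 79,409,990.54 ÷ 0.8769 = HKD 90,557,635.47
Profit = HKD 90,557,635.47 − HKD 87,695,000.00

Profit: HKD 2,862,635.47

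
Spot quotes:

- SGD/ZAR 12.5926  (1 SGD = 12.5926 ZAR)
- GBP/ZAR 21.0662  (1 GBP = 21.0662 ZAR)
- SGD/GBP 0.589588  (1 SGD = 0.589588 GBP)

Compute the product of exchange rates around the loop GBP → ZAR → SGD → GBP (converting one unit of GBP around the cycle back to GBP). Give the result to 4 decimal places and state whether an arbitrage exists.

0.9863 (arbitrage exists)

Around GBP → ZAR → SGD → GBP: 1 × 21.0662 ÷ 12.5926 × 0.589588 = 0.986324
Product < 1; profitable direction is GBP → SGD → ZAR → GBP.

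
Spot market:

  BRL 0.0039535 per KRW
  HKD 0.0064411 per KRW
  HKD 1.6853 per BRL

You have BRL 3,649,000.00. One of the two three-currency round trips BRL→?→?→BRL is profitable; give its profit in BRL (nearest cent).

Profitable loop is BRL → HKD → KRW → BRL:
BRL 3,649,000.00 × 1.6853 = HKD 6,149,659.70
HKD 6,149,659.70 ÷ 0.0064411 = KRW 954,753,024
KRW 954,753,024 × 0.0039535 = BRL 3,774,616.08
Profit = BRL 3,774,616.08 − BRL 3,649,000.00

Profit: BRL 125,616.08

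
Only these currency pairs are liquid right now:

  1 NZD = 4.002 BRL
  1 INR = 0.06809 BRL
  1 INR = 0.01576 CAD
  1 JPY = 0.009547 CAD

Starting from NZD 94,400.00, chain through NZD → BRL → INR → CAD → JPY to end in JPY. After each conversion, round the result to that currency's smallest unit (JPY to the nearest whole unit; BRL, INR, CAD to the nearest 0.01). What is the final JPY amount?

NZD 94,400.00 × 4.002 = BRL 377,788.80
BRL 377,788.80 ÷ 0.06809 = INR 5,548,374.21
INR 5,548,374.21 × 0.01576 = CAD 87,442.38
CAD 87,442.38 ÷ 0.009547 = JPY 9,159,147

JPY 9,159,147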